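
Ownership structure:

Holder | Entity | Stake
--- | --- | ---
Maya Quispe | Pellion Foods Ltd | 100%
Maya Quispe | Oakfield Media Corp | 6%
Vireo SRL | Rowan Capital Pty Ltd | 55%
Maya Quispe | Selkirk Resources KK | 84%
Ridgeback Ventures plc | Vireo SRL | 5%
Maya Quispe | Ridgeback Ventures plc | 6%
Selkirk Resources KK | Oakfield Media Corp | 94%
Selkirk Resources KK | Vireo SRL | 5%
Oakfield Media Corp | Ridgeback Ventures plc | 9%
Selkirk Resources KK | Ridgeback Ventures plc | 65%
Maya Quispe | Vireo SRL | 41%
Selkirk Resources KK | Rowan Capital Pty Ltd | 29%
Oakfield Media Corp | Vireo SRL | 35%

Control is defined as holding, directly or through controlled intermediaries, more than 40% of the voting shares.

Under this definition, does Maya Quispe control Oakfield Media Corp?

Maya holds 84% of Selkirk, so Maya controls Selkirk.
Selkirk and Maya together hold 94% + 6% = 100% of Oakfield, so Maya controls Oakfield.

Yes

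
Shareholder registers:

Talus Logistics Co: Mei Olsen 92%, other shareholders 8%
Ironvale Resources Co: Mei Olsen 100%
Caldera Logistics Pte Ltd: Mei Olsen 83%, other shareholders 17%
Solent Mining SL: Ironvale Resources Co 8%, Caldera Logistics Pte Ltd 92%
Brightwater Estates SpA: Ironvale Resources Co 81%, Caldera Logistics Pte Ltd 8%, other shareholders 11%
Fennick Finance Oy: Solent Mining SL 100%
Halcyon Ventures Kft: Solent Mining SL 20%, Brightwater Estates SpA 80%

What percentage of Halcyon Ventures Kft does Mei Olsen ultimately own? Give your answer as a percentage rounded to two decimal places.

Mei reaches Halcyon along 4 paths.
Via Ironvale → Solent: 100% × 8% × 20% = 1.6%.
Via Caldera → Solent: 83% × 92% × 20% = 15.272%.
Via Ironvale → Brightwater: 100% × 81% × 80% = 64.8%.
Via Caldera → Brightwater: 83% × 8% × 80% = 5.312%.
Total: 1.6% + 15.272% + 64.8% + 5.312% = 86.984%.
Rounded: 86.98%.

86.98%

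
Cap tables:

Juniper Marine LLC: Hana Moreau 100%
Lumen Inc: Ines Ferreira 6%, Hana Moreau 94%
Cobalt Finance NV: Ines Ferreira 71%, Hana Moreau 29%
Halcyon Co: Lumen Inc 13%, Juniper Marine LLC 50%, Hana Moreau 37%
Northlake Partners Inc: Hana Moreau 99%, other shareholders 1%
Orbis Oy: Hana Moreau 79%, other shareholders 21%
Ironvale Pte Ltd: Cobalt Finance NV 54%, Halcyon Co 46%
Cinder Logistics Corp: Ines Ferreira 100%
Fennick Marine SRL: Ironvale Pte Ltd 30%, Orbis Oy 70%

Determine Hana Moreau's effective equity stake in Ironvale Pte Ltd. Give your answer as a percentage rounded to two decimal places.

61.30%

Hana reaches Ironvale along 4 paths.
Via Cobalt: 29% × 54% = 15.66%.
Via Lumen → Halcyon: 94% × 13% × 46% = 5.6212%.
Via Juniper → Halcyon: 100% × 50% × 46% = 23%.
Via Halcyon: 37% × 46% = 17.02%.
Total: 15.66% + 5.6212% + 23% + 17.02% = 61.3012%.
Rounded: 61.30%.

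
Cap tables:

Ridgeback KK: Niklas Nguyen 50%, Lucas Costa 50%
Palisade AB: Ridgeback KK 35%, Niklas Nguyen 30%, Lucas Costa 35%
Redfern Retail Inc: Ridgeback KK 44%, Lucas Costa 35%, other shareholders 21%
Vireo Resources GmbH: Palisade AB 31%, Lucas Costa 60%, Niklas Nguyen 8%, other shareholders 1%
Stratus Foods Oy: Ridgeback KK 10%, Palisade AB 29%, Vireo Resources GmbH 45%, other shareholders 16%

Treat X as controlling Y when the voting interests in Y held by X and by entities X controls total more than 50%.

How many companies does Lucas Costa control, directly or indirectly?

1

Lucas holds 60% of Vireo, so Lucas controls Vireo.
No other company's threshold is met.
Lucas controls 1 company.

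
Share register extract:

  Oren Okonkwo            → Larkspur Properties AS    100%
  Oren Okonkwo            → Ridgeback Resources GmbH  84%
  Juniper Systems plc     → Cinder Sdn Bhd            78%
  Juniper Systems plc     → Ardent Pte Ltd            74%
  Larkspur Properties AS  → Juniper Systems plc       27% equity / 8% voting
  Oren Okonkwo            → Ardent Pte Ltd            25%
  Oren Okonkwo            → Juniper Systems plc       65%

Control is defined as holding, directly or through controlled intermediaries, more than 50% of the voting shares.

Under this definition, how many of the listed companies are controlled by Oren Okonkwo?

Oren holds 100% of Larkspur, so Oren controls Larkspur.
Larkspur and Oren together hold 8% + 65% = 73% of Juniper, so Oren controls Juniper.
Oren holds 84% of Ridgeback, so Oren controls Ridgeback.
Juniper holds 78% of Cinder, so Oren controls Cinder.
Juniper and Oren together hold 74% + 25% = 99% of Ardent, so Oren controls Ardent.
Oren controls 5 companies.

5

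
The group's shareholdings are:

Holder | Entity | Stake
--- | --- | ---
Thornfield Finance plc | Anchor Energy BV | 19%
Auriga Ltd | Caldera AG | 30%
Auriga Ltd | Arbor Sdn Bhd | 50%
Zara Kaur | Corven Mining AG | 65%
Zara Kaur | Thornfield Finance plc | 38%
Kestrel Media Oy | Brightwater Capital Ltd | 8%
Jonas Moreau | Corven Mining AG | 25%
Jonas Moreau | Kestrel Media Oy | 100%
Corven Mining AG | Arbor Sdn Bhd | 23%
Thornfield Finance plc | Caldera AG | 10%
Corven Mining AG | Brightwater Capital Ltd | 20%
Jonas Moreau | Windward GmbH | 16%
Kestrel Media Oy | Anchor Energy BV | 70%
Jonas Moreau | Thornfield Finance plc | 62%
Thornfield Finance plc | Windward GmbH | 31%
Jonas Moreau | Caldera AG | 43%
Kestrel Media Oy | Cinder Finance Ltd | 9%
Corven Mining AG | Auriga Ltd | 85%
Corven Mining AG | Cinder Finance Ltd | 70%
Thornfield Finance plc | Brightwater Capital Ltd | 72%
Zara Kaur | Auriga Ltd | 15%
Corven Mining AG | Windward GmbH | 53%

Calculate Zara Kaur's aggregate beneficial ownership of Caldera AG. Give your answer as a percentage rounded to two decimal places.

Zara reaches Caldera along 3 paths.
Via Thornfield: 38% × 10% = 3.8%.
Via Auriga: 15% × 30% = 4.5%.
Via Corven → Auriga: 65% × 85% × 30% = 16.575%.
Total: 3.8% + 4.5% + 16.575% = 24.875%.
Rounded: 24.88%.

24.88%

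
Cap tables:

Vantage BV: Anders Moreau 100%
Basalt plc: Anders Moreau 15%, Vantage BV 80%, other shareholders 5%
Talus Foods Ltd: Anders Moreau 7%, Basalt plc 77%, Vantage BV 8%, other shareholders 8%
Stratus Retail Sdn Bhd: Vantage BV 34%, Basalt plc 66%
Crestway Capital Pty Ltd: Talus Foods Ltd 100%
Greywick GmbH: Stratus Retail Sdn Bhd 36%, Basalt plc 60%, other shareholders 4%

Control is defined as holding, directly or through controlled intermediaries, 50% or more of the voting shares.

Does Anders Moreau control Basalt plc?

Anders holds 100% of Vantage, so Anders controls Vantage.
Anders and Vantage together hold 15% + 80% = 95% of Basalt, so Anders controls Basalt.

Yes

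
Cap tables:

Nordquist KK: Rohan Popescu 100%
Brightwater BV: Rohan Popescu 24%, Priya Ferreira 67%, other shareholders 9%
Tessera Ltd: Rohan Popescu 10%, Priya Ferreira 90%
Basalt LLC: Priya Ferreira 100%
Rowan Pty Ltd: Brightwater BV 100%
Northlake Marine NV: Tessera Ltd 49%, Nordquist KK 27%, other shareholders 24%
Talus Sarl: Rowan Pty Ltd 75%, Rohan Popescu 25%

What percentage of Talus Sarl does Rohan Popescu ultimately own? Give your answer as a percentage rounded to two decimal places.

Rohan reaches Talus along 2 paths.
Via Brightwater → Rowan: 24% × 100% × 75% = 18%.
Direct stake: 25% = 25%.
Total: 18% + 25% = 43%.
Rounded: 43.00%.

43.00%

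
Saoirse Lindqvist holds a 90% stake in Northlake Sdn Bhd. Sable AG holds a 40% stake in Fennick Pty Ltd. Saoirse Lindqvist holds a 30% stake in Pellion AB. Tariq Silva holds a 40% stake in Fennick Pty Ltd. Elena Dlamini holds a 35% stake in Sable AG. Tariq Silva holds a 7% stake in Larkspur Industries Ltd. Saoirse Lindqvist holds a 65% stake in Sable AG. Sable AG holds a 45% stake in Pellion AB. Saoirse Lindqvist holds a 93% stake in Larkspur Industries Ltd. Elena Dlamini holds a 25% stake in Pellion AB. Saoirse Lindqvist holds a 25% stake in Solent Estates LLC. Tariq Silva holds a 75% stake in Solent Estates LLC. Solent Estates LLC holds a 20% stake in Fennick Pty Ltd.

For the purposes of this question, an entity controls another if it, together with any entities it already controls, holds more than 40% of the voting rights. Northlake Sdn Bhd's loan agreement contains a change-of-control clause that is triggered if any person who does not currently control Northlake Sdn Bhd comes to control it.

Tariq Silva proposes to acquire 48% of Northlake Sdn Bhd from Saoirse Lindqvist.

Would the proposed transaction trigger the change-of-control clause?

Yes

The purchase adds only to Tariq's holdings (Saoirse's stake shrinks), so Tariq is the only person who could newly come to control Northlake.
Tariq holds 75% of Solent, so Tariq controls Solent.
Tariq and Solent together hold 40% + 20% = 60% of Fennick, so Tariq controls Fennick.
Neither Tariq nor any entity Tariq controls holds any voting interest in Northlake.
So before the transaction, Tariq does not control Northlake.
After the purchase, Tariq holds 48% of Northlake directly, and Saoirse's stake falls to 42%.
Tariq holds 48% of Northlake, so Tariq controls Northlake.
Tariq did not control Northlake before and does after, so the clause is triggered.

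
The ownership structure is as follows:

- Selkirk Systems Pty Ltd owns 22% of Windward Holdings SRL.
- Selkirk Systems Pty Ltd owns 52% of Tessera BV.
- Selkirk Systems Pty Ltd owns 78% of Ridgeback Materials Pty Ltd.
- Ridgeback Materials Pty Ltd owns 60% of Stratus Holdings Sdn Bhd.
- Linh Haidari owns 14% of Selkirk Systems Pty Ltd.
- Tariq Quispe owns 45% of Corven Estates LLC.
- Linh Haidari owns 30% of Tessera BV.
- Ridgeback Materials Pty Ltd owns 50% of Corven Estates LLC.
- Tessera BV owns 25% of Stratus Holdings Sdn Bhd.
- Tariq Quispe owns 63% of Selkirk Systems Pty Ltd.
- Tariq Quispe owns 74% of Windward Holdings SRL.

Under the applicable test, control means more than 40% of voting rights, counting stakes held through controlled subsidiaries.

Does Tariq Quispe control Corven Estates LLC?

Tariq holds 63% of Selkirk, so Tariq controls Selkirk.
Selkirk holds 78% of Ridgeback, so Tariq controls Ridgeback.
Ridgeback and Tariq together hold 50% + 45% = 95% of Corven, so Tariq controls Corven.

Yes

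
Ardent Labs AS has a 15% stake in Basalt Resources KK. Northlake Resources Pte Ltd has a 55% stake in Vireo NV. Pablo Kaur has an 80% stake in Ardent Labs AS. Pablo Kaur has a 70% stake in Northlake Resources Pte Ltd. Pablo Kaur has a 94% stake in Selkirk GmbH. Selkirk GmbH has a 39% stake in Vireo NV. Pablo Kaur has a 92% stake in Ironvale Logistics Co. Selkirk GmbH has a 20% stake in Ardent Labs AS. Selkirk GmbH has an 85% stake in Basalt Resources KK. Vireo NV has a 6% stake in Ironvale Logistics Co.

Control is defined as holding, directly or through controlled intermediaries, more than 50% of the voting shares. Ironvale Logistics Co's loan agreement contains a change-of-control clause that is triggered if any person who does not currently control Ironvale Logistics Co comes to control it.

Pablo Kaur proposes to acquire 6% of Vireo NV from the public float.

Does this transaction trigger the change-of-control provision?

No

The purchase changes only Pablo's holdings, so Pablo is the only person who could newly come to control Ironvale.
Pablo holds 94% of Selkirk, so Pablo controls Selkirk.
Pablo holds 70% of Northlake, so Pablo controls Northlake.
Selkirk and Northlake together hold 39% + 55% = 94% of Vireo, so Pablo controls Vireo.
Vireo and Pablo together hold 6% + 92% = 98% of Ironvale, so Pablo controls Ironvale.
So Pablo already controls Ironvale before the transaction.
After the purchase, Pablo holds 6% of Vireo directly.
Pablo controlled Ironvale already, so this is not a new person acquiring control; every other person's position is unchanged or reduced.
No new person acquires control, so the clause is not triggered.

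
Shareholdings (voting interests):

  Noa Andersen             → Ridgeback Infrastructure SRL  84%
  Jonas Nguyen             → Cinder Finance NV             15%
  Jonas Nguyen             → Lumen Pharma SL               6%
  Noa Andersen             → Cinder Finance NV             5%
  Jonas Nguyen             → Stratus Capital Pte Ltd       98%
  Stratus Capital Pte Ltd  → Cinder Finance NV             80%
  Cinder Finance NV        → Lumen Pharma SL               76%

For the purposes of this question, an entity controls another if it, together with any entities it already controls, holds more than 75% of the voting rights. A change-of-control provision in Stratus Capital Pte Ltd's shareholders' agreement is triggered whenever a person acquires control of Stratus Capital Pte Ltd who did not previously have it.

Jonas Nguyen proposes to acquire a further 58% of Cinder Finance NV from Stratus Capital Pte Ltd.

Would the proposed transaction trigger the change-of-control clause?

No

The purchase adds only to Jonas's holdings (Stratus's stake shrinks), so Jonas is the only person who could newly come to control Stratus.
Jonas holds 98% of Stratus, so Jonas controls Stratus.
So Jonas already controls Stratus before the transaction.
After the purchase, Jonas's direct stake in Cinder rises to 15% + 58% = 73%, and Stratus's stake falls to 22%.
Jonas controlled Stratus already, so this is not a new person acquiring control; every other person's position is unchanged or reduced.
No new person acquires control, so the clause is not triggered.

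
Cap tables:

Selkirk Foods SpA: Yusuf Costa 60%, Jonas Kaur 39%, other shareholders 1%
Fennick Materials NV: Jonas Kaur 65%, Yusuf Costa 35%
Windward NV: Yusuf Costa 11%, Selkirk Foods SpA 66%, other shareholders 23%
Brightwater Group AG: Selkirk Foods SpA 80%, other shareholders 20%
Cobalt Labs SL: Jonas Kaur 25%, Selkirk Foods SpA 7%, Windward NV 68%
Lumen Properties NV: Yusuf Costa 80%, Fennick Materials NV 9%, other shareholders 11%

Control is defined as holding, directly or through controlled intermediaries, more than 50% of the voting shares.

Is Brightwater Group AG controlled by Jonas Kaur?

No

Jonas holds 65% of Fennick, so Jonas controls Fennick.
Neither Jonas nor any entity Jonas controls holds any voting interest in Brightwater.
So Jonas does not control Brightwater.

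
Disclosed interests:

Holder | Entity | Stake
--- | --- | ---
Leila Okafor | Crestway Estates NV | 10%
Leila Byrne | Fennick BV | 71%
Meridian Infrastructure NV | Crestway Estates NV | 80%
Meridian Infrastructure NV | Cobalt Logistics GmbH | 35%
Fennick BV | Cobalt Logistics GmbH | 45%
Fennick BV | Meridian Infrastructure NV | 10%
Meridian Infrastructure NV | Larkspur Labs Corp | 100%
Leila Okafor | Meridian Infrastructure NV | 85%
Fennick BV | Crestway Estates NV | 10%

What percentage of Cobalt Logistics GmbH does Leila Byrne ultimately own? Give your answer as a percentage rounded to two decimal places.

34.44%

Leila Byrne reaches Cobalt along 2 paths.
Via Fennick: 71% × 45% = 31.95%.
Via Fennick → Meridian: 71% × 10% × 35% = 2.485%.
Total: 31.95% + 2.485% = 34.435%.
Rounded: 34.44%.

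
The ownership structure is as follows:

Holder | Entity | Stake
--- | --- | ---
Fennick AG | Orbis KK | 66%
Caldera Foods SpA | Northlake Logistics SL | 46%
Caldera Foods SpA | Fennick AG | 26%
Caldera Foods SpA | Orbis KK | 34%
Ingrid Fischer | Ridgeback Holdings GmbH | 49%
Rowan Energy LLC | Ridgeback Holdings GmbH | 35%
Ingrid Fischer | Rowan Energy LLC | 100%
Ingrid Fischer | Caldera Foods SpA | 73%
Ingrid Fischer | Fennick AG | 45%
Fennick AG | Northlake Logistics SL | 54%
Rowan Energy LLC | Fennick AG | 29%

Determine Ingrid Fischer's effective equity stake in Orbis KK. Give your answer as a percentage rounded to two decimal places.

86.19%

Ingrid reaches Orbis along 4 paths.
Via Rowan → Fennick: 100% × 29% × 66% = 19.14%.
Via Caldera → Fennick: 73% × 26% × 66% = 12.5268%.
Via Fennick: 45% × 66% = 29.7%.
Via Caldera: 73% × 34% = 24.82%.
Total: 19.14% + 12.5268% + 29.7% + 24.82% = 86.1868%.
Rounded: 86.19%.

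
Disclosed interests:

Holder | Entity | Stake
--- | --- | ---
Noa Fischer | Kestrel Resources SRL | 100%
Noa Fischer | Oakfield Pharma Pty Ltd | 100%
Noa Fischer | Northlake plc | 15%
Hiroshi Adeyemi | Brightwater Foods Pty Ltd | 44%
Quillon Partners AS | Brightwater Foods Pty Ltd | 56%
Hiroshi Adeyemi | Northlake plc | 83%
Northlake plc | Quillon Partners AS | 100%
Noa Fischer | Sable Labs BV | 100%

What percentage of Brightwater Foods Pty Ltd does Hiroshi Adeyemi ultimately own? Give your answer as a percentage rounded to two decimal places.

Hiroshi reaches Brightwater along 2 paths.
Direct stake: 44% = 44%.
Via Northlake → Quillon: 83% × 100% × 56% = 46.48%.
Total: 44% + 46.48% = 90.48%.

90.48%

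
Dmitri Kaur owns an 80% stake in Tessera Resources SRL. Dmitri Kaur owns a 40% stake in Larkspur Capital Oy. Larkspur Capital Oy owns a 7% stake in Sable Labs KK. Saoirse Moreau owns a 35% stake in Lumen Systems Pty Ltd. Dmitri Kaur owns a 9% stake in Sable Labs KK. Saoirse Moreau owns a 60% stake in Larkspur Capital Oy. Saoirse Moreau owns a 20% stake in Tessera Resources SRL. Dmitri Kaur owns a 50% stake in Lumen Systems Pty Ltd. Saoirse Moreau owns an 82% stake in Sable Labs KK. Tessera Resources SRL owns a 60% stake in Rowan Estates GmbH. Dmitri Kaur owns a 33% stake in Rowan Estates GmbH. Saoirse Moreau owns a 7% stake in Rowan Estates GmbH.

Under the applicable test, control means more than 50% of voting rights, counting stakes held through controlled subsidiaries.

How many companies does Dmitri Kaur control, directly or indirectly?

2

Dmitri holds 80% of Tessera, so Dmitri controls Tessera.
Tessera and Dmitri together hold 60% + 33% = 93% of Rowan, so Dmitri controls Rowan.
No other company's threshold is met.
Dmitri controls 2 companies.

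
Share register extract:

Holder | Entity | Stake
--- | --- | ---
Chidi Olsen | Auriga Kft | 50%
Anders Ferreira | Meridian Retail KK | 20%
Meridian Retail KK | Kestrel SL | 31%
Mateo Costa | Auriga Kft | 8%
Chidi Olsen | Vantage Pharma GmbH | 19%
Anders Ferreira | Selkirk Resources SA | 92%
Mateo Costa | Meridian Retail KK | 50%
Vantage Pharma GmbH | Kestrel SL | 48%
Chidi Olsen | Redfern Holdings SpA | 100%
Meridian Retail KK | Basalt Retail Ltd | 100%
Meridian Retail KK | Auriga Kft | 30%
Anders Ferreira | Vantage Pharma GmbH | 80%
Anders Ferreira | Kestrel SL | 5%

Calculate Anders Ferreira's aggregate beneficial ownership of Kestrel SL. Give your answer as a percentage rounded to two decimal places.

Anders reaches Kestrel along 3 paths.
Via Meridian: 20% × 31% = 6.2%.
Via Vantage: 80% × 48% = 38.4%.
Direct stake: 5% = 5%.
Total: 6.2% + 38.4% + 5% = 49.6%.
Rounded: 49.60%.

49.60%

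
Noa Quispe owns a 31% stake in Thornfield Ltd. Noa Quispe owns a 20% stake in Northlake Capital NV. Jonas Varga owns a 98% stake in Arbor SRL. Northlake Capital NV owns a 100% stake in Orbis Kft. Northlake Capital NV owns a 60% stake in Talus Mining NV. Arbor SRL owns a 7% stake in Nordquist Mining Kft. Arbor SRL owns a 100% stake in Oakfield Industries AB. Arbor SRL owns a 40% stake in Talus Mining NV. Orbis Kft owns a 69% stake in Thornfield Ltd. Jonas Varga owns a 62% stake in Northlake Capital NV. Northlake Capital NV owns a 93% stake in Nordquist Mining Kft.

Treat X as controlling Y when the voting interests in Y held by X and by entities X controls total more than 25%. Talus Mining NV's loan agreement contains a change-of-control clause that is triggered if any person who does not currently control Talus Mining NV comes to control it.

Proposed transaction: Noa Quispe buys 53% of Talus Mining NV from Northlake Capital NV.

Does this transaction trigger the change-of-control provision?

Yes

The purchase adds only to Noa's holdings (Northlake's stake shrinks), so Noa is the only person who could newly come to control Talus.
Noa holds 31% of Thornfield, so Noa controls Thornfield.
Neither Noa nor any entity Noa controls holds any voting interest in Talus.
So before the transaction, Noa does not control Talus.
After the purchase, Noa holds 53% of Talus directly, and Northlake's stake falls to 7%.
Noa holds 53% of Talus, so Noa controls Talus.
Noa did not control Talus before and does after, so the clause is triggered.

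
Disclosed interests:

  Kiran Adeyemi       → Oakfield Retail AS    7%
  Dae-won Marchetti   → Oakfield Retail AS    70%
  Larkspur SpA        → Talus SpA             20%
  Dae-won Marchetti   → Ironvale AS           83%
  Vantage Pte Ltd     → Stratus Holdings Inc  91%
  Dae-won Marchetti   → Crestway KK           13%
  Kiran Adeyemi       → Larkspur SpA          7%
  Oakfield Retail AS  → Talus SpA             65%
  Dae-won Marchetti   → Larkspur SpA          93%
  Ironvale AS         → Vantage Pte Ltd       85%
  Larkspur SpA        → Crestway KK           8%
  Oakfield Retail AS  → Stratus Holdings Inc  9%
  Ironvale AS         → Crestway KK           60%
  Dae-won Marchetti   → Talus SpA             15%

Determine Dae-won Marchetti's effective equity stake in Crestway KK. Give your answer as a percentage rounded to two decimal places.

70.24%

Dae-won reaches Crestway along 3 paths.
Direct stake: 13% = 13%.
Via Larkspur: 93% × 8% = 7.44%.
Via Ironvale: 83% × 60% = 49.8%.
Total: 13% + 7.44% + 49.8% = 70.24%.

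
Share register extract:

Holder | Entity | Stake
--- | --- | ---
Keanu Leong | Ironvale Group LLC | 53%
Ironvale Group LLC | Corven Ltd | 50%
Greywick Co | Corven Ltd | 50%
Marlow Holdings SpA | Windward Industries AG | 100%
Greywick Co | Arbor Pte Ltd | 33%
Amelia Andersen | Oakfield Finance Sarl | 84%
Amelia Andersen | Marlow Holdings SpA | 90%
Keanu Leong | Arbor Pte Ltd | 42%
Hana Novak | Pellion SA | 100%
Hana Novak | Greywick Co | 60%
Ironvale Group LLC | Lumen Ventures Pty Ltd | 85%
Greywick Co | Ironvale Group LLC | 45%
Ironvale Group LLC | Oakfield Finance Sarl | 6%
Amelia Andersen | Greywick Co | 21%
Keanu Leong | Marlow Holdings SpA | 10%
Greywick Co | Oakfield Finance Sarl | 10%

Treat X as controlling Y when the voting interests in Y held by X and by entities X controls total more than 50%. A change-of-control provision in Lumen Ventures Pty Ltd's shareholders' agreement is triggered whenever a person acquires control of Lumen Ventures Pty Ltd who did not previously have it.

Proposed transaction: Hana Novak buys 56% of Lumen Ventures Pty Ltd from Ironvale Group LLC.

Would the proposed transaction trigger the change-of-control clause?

Yes

The purchase adds only to Hana's holdings (Ironvale's stake shrinks), so Hana is the only person who could newly come to control Lumen.
Hana holds 60% of Greywick, so Hana controls Greywick.
Hana holds 100% of Pellion, so Hana controls Pellion.
Neither Hana nor any entity Hana controls holds any voting interest in Lumen.
So before the transaction, Hana does not control Lumen.
After the purchase, Hana holds 56% of Lumen directly, and Ironvale's stake falls to 29%.
Hana holds 56% of Lumen, so Hana controls Lumen.
Hana did not control Lumen before and does after, so the clause is triggered.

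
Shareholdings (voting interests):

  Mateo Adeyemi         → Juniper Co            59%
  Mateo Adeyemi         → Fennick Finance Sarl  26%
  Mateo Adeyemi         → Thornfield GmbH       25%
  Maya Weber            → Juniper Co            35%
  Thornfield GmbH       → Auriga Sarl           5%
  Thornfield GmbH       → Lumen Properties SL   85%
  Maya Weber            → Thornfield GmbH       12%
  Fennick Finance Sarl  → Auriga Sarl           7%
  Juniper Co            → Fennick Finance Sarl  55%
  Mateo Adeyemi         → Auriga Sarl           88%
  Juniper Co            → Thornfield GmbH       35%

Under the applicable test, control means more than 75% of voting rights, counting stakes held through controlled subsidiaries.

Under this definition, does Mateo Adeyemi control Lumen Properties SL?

No

Mateo holds 88% of Auriga, so Mateo controls Auriga.
Neither Mateo nor any entity Mateo controls holds any voting interest in Lumen.
So Mateo does not control Lumen.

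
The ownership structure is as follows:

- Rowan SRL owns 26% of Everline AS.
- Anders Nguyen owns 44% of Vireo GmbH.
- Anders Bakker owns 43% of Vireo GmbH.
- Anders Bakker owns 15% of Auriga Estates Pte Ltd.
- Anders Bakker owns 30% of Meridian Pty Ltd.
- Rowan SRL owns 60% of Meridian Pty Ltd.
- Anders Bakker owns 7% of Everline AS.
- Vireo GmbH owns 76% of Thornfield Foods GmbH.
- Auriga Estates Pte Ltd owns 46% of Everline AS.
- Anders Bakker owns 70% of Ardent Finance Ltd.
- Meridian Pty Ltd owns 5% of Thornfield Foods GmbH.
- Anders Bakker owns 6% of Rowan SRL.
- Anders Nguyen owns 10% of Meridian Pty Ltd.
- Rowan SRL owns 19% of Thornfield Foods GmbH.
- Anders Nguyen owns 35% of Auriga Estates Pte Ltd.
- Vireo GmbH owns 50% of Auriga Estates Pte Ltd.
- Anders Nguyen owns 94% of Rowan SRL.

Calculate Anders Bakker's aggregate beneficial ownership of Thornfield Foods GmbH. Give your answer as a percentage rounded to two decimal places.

Anders Bakker reaches Thornfield along 4 paths.
Via Vireo: 43% × 76% = 32.68%.
Via Rowan → Meridian: 6% × 60% × 5% = 0.18%.
Via Meridian: 30% × 5% = 1.5%.
Via Rowan: 6% × 19% = 1.14%.
Total: 32.68% + 0.18% + 1.5% + 1.14% = 35.5%.
Rounded: 35.50%.

35.50%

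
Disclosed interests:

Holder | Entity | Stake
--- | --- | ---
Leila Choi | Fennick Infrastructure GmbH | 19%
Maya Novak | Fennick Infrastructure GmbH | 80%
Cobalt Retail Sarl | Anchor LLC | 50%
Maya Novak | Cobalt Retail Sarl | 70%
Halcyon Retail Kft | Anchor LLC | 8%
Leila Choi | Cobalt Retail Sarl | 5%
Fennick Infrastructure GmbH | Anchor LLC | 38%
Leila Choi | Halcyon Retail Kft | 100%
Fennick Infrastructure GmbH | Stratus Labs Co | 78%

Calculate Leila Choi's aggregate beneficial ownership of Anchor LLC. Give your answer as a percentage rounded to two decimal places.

17.72%

Leila reaches Anchor along 3 paths.
Via Cobalt: 5% × 50% = 2.5%.
Via Fennick: 19% × 38% = 7.22%.
Via Halcyon: 100% × 8% = 8%.
Total: 2.5% + 7.22% + 8% = 17.72%.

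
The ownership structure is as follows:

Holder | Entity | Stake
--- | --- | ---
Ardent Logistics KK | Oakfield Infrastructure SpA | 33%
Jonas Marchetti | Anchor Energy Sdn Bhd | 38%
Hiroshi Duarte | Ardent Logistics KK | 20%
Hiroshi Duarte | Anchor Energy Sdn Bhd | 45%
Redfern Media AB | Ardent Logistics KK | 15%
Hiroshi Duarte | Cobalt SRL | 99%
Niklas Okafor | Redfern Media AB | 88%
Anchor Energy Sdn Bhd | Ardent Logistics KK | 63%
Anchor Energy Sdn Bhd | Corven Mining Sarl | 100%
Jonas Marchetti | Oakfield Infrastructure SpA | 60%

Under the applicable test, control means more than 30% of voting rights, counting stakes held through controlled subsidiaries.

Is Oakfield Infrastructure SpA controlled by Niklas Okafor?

No

Niklas holds 88% of Redfern, so Niklas controls Redfern.
Neither Niklas nor any entity Niklas controls holds any voting interest in Oakfield.
So Niklas does not control Oakfield.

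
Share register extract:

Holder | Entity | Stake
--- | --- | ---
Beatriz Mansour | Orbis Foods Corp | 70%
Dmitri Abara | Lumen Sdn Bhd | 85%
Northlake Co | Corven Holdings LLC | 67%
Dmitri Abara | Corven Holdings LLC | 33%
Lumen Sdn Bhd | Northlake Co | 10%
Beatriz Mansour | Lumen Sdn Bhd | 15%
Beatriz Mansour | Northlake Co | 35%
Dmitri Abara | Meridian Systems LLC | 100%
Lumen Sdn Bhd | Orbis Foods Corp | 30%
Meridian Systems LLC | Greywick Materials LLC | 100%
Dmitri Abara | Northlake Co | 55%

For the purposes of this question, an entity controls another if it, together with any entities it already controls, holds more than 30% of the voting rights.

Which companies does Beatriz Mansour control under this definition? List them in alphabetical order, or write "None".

Beatriz holds 35% of Northlake, so Beatriz controls Northlake.
Beatriz holds 70% of Orbis, so Beatriz controls Orbis.
Northlake holds 67% of Corven, so Beatriz controls Corven.
No other company's threshold is met.

Corven Holdings LLC, Northlake Co, Orbis Foods Corp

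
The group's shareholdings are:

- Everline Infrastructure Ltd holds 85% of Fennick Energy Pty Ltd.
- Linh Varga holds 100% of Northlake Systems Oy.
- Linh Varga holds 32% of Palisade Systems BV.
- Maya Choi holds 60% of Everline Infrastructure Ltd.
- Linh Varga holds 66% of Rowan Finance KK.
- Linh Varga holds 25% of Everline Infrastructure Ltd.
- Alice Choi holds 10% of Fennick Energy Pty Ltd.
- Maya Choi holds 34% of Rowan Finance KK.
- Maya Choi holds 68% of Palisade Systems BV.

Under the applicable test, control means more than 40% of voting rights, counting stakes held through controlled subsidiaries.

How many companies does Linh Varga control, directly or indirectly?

Linh holds 66% of Rowan, so Linh controls Rowan.
Linh holds 100% of Northlake, so Linh controls Northlake.
No other company's threshold is met.
Linh controls 2 companies.

2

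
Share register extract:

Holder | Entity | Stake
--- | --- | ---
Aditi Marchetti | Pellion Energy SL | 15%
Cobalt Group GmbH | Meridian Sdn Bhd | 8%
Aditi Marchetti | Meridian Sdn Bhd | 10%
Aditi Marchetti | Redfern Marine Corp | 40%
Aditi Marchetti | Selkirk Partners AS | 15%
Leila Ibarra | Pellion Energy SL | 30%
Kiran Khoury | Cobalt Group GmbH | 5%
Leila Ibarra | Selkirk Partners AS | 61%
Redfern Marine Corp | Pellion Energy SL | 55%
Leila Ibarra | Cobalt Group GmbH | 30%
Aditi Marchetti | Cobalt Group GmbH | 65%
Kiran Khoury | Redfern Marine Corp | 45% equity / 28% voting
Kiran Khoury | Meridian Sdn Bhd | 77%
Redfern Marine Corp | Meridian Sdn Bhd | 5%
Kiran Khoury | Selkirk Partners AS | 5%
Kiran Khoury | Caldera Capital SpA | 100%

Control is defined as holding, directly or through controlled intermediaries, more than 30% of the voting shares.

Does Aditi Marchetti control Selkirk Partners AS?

Aditi holds 65% of Cobalt, so Aditi controls Cobalt.
Aditi holds 40% of Redfern, so Aditi controls Redfern.
Redfern and Aditi together hold 55% + 15% = 70% of Pellion, so Aditi controls Pellion.
In Selkirk, Aditi's side holds only 15%, not > 30%.
So Aditi does not control Selkirk.

No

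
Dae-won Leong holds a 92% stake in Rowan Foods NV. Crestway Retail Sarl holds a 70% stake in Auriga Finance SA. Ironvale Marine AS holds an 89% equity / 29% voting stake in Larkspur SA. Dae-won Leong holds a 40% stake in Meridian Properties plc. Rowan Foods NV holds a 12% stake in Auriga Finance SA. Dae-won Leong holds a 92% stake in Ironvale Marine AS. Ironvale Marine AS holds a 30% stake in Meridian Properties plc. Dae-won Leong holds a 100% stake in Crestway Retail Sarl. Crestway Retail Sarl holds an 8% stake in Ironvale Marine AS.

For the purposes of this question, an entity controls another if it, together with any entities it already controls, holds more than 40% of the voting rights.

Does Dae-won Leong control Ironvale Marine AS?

Dae-won holds 100% of Crestway, so Dae-won controls Crestway.
Crestway and Dae-won together hold 8% + 92% = 100% of Ironvale, so Dae-won controls Ironvale.

Yes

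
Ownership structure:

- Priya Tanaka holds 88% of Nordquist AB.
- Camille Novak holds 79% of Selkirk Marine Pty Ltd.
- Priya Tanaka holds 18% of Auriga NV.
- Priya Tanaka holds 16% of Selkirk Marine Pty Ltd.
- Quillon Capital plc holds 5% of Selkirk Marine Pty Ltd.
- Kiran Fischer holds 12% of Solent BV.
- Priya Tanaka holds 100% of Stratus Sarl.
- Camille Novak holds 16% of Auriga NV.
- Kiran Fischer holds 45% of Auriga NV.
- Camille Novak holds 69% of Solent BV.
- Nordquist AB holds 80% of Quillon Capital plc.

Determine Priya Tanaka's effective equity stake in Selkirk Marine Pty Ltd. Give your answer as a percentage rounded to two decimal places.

Priya reaches Selkirk along 2 paths.
Direct stake: 16% = 16%.
Via Nordquist → Quillon: 88% × 80% × 5% = 3.52%.
Total: 16% + 3.52% = 19.52%.

19.52%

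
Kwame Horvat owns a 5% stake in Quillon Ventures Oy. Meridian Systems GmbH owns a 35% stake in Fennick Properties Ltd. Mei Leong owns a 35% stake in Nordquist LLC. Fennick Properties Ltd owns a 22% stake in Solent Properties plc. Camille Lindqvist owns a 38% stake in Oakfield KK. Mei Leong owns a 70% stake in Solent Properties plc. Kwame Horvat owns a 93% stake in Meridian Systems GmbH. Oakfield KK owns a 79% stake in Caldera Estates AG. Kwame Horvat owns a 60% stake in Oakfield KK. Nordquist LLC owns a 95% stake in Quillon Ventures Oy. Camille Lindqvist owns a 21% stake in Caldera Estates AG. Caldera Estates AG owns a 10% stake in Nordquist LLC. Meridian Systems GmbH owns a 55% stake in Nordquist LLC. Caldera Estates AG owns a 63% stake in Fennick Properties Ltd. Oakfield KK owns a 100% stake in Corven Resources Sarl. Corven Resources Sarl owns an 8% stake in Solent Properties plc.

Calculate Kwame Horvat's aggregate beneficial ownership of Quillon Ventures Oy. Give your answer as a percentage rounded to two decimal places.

Kwame reaches Quillon along 3 paths.
Via Meridian → Nordquist: 93% × 55% × 95% = 48.5925%.
Via Oakfield → Caldera → Nordquist: 60% × 79% × 10% × 95% = 4.503%.
Direct stake: 5% = 5%.
Total: 48.5925% + 4.503% + 5% = 58.0955%.
Rounded: 58.10%.

58.10%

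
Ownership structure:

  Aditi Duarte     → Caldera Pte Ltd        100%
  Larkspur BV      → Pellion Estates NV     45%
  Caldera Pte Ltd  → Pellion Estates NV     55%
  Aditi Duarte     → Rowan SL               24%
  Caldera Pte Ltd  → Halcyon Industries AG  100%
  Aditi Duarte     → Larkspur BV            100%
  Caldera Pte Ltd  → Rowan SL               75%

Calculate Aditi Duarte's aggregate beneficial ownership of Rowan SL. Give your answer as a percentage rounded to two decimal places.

99.00%

Aditi reaches Rowan along 2 paths.
Via Caldera: 100% × 75% = 75%.
Direct stake: 24% = 24%.
Total: 75% + 24% = 99%.
Rounded: 99.00%.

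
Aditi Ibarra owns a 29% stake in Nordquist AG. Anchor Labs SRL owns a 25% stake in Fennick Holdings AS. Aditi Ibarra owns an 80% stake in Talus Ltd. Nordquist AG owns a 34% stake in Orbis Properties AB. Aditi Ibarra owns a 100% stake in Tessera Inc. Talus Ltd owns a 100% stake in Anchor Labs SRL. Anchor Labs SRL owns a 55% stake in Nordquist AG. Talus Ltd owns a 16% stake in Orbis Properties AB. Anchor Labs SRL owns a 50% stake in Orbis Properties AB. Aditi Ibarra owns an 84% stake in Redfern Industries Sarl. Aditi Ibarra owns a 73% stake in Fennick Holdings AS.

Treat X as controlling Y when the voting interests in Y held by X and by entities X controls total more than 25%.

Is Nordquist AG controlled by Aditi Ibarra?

Aditi holds 80% of Talus, so Aditi controls Talus.
Talus holds 100% of Anchor, so Aditi controls Anchor.
Anchor and Aditi together hold 55% + 29% = 84% of Nordquist, so Aditi controls Nordquist.

Yes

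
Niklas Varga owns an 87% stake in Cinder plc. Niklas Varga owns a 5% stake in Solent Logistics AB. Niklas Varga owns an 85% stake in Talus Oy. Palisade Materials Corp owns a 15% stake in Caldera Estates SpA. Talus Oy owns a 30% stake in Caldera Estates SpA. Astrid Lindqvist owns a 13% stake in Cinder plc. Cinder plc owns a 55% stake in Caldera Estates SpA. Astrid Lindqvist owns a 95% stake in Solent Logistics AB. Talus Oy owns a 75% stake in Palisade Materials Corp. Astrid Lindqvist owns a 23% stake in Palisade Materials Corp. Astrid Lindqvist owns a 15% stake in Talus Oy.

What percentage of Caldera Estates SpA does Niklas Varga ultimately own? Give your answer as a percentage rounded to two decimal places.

Niklas reaches Caldera along 3 paths.
Via Talus → Palisade: 85% × 75% × 15% = 9.5625%.
Via Talus: 85% × 30% = 25.5%.
Via Cinder: 87% × 55% = 47.85%.
Total: 9.5625% + 25.5% + 47.85% = 82.9125%.
Rounded: 82.91%.

82.91%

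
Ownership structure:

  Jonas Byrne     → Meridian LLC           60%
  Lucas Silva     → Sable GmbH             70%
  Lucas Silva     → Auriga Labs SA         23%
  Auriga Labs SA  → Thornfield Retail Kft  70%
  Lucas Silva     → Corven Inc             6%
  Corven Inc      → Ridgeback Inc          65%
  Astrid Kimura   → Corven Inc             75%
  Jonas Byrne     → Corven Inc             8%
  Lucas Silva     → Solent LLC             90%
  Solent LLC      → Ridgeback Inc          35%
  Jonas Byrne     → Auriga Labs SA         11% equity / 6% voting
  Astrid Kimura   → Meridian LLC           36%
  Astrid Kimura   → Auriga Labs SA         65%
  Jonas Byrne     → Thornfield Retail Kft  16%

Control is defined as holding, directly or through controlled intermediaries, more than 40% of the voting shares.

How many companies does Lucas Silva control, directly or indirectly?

Lucas holds 90% of Solent, so Lucas controls Solent.
Lucas holds 70% of Sable, so Lucas controls Sable.
No other company's threshold is met.
Lucas controls 2 companies.

2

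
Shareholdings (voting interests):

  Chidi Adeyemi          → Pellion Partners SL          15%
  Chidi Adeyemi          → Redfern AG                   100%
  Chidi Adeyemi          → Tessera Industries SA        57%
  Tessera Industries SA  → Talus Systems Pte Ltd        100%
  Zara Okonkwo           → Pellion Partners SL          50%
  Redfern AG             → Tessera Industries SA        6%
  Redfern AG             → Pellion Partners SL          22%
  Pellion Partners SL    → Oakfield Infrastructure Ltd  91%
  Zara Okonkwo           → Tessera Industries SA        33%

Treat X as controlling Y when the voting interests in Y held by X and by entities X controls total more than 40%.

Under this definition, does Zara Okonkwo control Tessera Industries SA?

Zara holds 50% of Pellion, so Zara controls Pellion.
Pellion holds 91% of Oakfield, so Zara controls Oakfield.
In Tessera, Zara's side holds only 33%, not > 40%.
So Zara does not control Tessera.

No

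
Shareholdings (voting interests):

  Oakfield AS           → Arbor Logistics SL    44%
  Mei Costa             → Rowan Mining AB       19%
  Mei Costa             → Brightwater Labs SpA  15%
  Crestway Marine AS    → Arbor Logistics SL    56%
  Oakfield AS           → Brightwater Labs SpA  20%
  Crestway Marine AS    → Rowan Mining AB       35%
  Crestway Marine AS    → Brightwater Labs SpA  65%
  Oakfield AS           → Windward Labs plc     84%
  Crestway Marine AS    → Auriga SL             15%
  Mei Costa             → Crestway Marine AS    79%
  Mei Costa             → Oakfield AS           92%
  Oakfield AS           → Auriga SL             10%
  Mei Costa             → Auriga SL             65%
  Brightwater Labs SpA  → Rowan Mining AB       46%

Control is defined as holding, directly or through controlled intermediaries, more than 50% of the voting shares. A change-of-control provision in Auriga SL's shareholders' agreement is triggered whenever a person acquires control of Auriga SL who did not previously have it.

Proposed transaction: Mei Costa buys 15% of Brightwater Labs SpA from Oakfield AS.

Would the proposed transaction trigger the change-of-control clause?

No

The purchase adds only to Mei's holdings (Oakfield's stake shrinks), so Mei is the only person who could newly come to control Auriga.
Mei holds 79% of Crestway, so Mei controls Crestway.
Mei holds 92% of Oakfield, so Mei controls Oakfield.
Oakfield and Crestway and Mei together hold 10% + 15% + 65% = 90% of Auriga, so Mei controls Auriga.
So Mei already controls Auriga before the transaction.
After the purchase, Mei's direct stake in Brightwater rises to 15% + 15% = 30%, and Oakfield's stake falls to 5%.
Mei controlled Auriga already, so this is not a new person acquiring control; every other person's position is unchanged or reduced.
No new person acquires control, so the clause is not triggered.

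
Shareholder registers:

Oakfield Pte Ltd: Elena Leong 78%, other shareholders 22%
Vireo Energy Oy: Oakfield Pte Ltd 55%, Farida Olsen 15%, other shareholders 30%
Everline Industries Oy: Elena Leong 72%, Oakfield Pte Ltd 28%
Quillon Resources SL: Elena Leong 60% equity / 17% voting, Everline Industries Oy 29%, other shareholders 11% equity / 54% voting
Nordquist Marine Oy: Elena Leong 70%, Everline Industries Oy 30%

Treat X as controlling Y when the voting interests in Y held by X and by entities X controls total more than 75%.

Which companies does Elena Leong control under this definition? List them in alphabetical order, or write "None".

Elena holds 78% of Oakfield, so Elena controls Oakfield.
Elena and Oakfield together hold 72% + 28% = 100% of Everline, so Elena controls Everline.
Elena and Everline together hold 70% + 30% = 100% of Nordquist, so Elena controls Nordquist.
No other company's threshold is met.

Everline Industries Oy, Nordquist Marine Oy, Oakfield Pte Ltd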